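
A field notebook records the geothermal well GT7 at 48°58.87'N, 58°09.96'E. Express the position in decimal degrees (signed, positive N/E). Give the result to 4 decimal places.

+48.9812°, +58.1660°

lat: 48.9812° N → +48.9812°
lon: 58.1660° E → +58.1660°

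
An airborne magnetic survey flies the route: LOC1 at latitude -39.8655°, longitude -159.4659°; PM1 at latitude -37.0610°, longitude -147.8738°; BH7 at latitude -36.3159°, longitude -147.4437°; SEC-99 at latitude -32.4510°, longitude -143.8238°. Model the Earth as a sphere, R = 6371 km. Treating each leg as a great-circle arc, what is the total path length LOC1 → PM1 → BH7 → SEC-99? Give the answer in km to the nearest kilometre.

1690 km

LOC1→PM1: c = 0.165664 rad, d = 1055.45 km
PM1→BH7: c = 0.014330 rad, d = 91.30 km
BH7→SEC-99: c = 0.085241 rad, d = 543.07 km
Total = 1055.45 + 91.30 + 543.07 = 1689.81 km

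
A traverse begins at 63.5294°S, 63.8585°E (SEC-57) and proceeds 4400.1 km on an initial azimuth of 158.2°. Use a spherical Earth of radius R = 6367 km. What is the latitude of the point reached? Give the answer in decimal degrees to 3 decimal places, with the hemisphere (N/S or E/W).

δ = d/R = 4400.1/6367 = 0.691079 rad
φ₂ = arcsin(sin φ₁ cos δ + cos φ₁ sin δ cos θ)
   = arcsin(-0.89516·0.77056 + 0.44574·0.63737·-0.92849) = -72.46985°
λ₂ = λ₁ + atan2(sin θ sin δ cos φ₁, cos δ − sin φ₁ sin φ₂) = -167.93912°

72.470°S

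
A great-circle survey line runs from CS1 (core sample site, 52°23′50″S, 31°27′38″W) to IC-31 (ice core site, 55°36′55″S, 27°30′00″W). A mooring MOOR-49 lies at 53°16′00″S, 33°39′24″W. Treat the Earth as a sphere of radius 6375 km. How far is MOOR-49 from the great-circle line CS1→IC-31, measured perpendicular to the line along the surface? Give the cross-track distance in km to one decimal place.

176.5 km

CS1: φ = -52.39722°, λ = -31.46056°
IC-31: φ = -55.61528°, λ = -27.50000°
MOOR-49: φ = -53.26667°, λ = -33.65667°
δ₁₃ = central angle CS1→MOOR-49 = 0.027684 rad  (haversine)
θ₁₃ = bearing CS1→MOOR-49 = 235.892°,  θ₁₂ = bearing CS1→IC-31 = 145.711°
dₓₜ = R·arcsin(sin δ₁₃ · sin(θ₁₃ − θ₁₂)) = 6375·arcsin(0.02768·sin(90.181°)) = 176.485 km
|dₓₜ| = 176.485 km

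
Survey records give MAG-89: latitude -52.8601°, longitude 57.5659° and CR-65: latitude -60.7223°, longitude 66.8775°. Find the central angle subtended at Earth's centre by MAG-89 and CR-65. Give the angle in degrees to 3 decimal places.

9.352°

Δφ = -7.8622°,  Δλ = 9.3116°
a = sin²(Δφ/2) + cos φ₁ cos φ₂ sin²(Δλ/2) = 0.006645
c = 2·arcsin(√a) = 0.163220 rad = 9.3518°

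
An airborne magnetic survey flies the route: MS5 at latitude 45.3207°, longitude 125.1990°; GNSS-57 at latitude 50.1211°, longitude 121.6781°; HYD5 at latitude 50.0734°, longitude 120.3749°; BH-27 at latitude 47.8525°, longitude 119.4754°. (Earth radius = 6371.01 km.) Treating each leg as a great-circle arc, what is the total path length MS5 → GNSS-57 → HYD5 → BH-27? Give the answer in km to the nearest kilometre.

944 km

MS5→GNSS-57: c = 0.093401 rad, d = 595.06 km
GNSS-57→HYD5: c = 0.014614 rad, d = 93.11 km
HYD5→BH-27: c = 0.040108 rad, d = 255.53 km
Total = 595.06 + 93.11 + 255.53 = 943.69 km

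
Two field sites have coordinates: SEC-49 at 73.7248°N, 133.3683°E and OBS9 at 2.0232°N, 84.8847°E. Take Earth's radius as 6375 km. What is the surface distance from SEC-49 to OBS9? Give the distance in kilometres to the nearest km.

8603 km

Δφ = -71.7016°,  Δλ = -48.4836°
a = sin²(Δφ/2) + cos φ₁ cos φ₂ sin²(Δλ/2) = 0.390233
c = 2·arcsin(√a) = 1.349460 rad = 77.3183°
d = R·c = 6375 × 1.349460 = 8602.8 km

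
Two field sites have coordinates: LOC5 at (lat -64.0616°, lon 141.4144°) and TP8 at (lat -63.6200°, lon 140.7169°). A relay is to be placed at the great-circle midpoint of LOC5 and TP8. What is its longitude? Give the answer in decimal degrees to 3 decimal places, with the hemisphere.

Bx = cos φ₂ cos Δλ = 0.444290,  By = cos φ₂ sin Δλ = -0.005409
φₘ = atan2(sin φ₁ + sin φ₂, √((cos φ₁ + Bx)² + By²)) = -63.84122°
λₘ = λ₁ + atan2(By, cos φ₁ + Bx) = 141.06291°

141.063°E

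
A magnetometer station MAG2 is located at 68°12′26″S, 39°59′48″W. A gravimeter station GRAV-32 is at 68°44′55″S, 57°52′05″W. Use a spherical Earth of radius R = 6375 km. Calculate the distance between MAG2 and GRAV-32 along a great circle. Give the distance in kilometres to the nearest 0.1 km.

MAG2: φ = -68.20722°, λ = -39.99667°
GRAV-32: φ = -68.74861°, λ = -57.86806°
Δφ = -0.5414°,  Δλ = -17.8714°
a = sin²(Δφ/2) + cos φ₁ cos φ₂ sin²(Δλ/2) = 0.003269
c = 2·arcsin(√a) = 0.114410 rad = 6.5552°
d = R·c = 6375 × 0.114410 = 729.4 km

729.4 km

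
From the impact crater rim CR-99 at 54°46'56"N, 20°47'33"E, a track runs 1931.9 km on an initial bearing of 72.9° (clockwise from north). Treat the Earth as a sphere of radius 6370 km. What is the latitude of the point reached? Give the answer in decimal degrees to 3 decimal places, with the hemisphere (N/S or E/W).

CR-99: φ = +54.78222°, λ = +20.79250°
δ = d/R = 1931.9/6370 = 0.303281 rad
φ₂ = arcsin(sin φ₁ cos δ + cos φ₁ sin δ cos θ)
   = arcsin(0.81697·0.95436 + 0.57669·0.29865·0.29404) = 56.13197°
λ₂ = λ₁ + atan2(sin θ sin δ cos φ₁, cos δ − sin φ₁ sin φ₂) = 51.60427°

56.132°N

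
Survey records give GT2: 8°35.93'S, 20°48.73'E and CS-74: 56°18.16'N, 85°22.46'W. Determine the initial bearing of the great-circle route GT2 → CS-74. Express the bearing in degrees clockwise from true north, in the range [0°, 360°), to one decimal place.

GT2: φ = -8.59883°, λ = +20.81217°
CS-74: φ = +56.30267°, λ = -85.37433°
Δλ = -106.1865°
y = sin Δλ · cos φ₂ = -0.532813
x = cos φ₁ sin φ₂ − sin φ₁ cos φ₂ cos Δλ = 0.799504
θ = atan2(y, x) = -33.6807° → 326.3193° (mod 360°)

326.3°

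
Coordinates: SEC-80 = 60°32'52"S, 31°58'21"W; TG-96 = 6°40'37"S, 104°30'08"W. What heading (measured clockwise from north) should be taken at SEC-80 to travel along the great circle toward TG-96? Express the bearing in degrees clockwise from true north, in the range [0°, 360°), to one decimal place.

SEC-80: φ = -60.54778°, λ = -31.97250°
TG-96: φ = -6.67694°, λ = -104.50222°
Δλ = -72.5297°
y = sin Δλ · cos φ₂ = -0.947403
x = cos φ₁ sin φ₂ − sin φ₁ cos φ₂ cos Δλ = 0.202470
θ = atan2(y, x) = -77.9367° → 282.0633° (mod 360°)

282.1°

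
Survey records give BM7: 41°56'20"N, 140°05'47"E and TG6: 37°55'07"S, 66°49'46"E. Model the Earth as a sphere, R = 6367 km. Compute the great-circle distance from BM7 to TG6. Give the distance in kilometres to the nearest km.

BM7: φ = +41.93889°, λ = +140.09639°
TG6: φ = -37.91861°, λ = +66.82944°
Δφ = -79.8575°,  Δλ = -73.2669°
a = sin²(Δφ/2) + cos φ₁ cos φ₂ sin²(Δλ/2) = 0.620884
c = 2·arcsin(√a) = 1.814984 rad = 103.9909°
d = R·c = 6367 × 1.814984 = 11556.0 km

11556 km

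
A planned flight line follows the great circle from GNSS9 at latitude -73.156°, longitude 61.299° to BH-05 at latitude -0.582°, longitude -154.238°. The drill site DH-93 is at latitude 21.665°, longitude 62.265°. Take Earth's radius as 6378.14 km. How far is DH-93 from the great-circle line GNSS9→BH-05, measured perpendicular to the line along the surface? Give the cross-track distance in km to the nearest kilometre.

4161 km

δ₁₃ = central angle GNSS9→DH-93 = 1.654977 rad  (haversine)
θ₁₃ = bearing GNSS9→DH-93 = 0.901°,  θ₁₂ = bearing GNSS9→BH-05 = 143.370°
dₓₜ = R·arcsin(sin δ₁₃ · sin(θ₁₃ − θ₁₂)) = 6378.14·arcsin(0.99646·sin(-142.469°)) = -4160.585 km
|dₓₜ| = 4160.585 km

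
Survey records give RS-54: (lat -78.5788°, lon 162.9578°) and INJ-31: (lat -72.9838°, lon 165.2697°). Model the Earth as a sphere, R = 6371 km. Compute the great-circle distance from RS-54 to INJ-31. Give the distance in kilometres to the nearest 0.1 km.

625.2 km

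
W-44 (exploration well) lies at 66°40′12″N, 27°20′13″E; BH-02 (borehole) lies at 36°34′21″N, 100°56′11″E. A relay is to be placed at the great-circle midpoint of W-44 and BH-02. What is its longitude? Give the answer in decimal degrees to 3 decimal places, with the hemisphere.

78.386°E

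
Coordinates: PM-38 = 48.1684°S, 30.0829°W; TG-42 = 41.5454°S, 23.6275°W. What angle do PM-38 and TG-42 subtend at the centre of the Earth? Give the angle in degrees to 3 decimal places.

8.044°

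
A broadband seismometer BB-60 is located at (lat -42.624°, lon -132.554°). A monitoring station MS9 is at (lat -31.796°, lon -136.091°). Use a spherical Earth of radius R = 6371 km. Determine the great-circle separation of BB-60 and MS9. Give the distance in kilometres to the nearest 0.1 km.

Δφ = 10.8280°,  Δλ = -3.5370°
a = sin²(Δφ/2) + cos φ₁ cos φ₂ sin²(Δλ/2) = 0.009498
c = 2·arcsin(√a) = 0.195224 rad = 11.1855°
d = R·c = 6371 × 0.195224 = 1243.8 km

1243.8 km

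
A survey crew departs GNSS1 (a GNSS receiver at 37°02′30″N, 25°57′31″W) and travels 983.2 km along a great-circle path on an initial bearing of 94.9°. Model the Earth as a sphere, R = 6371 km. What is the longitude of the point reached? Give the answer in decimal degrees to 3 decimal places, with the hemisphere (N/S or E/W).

15.076°W

GNSS1: φ = +37.04167°, λ = -25.95861°
δ = d/R = 983.2/6371 = 0.154324 rad
φ₂ = arcsin(sin φ₁ cos δ + cos φ₁ sin δ cos θ)
   = arcsin(0.60240·0.98812 + 0.79820·0.15371·-0.08542) = 35.78579°
λ₂ = λ₁ + atan2(sin θ sin δ cos φ₁, cos δ − sin φ₁ sin φ₂) = -15.07625°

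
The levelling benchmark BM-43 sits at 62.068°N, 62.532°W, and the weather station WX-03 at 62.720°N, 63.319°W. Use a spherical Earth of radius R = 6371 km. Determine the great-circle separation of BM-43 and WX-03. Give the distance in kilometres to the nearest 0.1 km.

Δφ = 0.6520°,  Δλ = -0.7870°
a = sin²(Δφ/2) + cos φ₁ cos φ₂ sin²(Δλ/2) = 0.000042
c = 2·arcsin(√a) = 0.013038 rad = 0.7470°
d = R·c = 6371 × 0.013038 = 83.1 km

83.1 km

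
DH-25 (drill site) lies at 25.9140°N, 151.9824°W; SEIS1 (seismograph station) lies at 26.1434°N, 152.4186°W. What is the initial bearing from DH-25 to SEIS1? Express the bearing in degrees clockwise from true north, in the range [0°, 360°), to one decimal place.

Δλ = -0.4362°
y = sin Δλ · cos φ₂ = -0.006834
x = cos φ₁ sin φ₂ − sin φ₁ cos φ₂ cos Δλ = 0.004015
θ = atan2(y, x) = -59.5654° → 300.4346° (mod 360°)

300.4°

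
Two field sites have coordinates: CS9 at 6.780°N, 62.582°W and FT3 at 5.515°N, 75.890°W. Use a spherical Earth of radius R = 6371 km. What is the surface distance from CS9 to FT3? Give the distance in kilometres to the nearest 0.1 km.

1477.9 km

Δφ = -1.2650°,  Δλ = -13.3080°
a = sin²(Δφ/2) + cos φ₁ cos φ₂ sin²(Δλ/2) = 0.013393
c = 2·arcsin(√a) = 0.231975 rad = 13.2912°
d = R·c = 6371 × 0.231975 = 1477.9 km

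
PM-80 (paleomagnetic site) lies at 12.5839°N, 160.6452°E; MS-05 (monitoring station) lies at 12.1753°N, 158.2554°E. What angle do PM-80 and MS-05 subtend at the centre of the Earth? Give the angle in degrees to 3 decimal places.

Δφ = -0.4086°,  Δλ = -2.3898°
a = sin²(Δφ/2) + cos φ₁ cos φ₂ sin²(Δλ/2) = 0.000428
c = 2·arcsin(√a) = 0.041359 rad = 2.3697°

2.370°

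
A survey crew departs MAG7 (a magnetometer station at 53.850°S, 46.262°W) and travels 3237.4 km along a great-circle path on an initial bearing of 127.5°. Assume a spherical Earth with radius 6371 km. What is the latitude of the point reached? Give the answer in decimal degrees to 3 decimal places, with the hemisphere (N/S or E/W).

61.664°S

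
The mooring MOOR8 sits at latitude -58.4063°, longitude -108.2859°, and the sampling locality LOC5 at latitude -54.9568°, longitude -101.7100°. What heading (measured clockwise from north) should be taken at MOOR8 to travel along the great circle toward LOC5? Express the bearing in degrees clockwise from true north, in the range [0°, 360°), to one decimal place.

49.1°

Δλ = 6.5759°
y = sin Δλ · cos φ₂ = 0.065756
x = cos φ₁ sin φ₂ − sin φ₁ cos φ₂ cos Δλ = 0.056951
θ = atan2(y, x) = 49.1044° → 49.1044° (mod 360°)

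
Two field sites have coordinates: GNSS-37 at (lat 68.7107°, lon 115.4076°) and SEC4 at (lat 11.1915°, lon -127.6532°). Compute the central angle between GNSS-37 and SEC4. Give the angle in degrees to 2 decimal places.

88.88°

Δφ = -57.5192°,  Δλ = 116.9392°
a = sin²(Δφ/2) + cos φ₁ cos φ₂ sin²(Δλ/2) = 0.490259
c = 2·arcsin(√a) = 1.551313 rad = 88.8837°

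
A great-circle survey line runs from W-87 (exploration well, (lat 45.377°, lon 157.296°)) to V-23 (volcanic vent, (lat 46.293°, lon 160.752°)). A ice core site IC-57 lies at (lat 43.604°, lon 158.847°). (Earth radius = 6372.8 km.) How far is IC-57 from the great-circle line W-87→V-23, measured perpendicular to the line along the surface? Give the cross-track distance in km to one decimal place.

228.6 km

δ₁₃ = central angle W-87→IC-57 = 0.036474 rad  (haversine)
θ₁₃ = bearing W-87→IC-57 = 147.488°,  θ₁₂ = bearing W-87→V-23 = 67.939°
dₓₜ = R·arcsin(sin δ₁₃ · sin(θ₁₃ − θ₁₂)) = 6372.8·arcsin(0.03647·sin(79.549°)) = 228.584 km
|dₓₜ| = 228.584 km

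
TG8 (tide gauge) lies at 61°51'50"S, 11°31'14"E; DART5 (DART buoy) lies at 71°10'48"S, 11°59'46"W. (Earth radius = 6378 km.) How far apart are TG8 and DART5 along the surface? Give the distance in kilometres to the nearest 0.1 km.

TG8: φ = -61.86389°, λ = +11.52056°
DART5: φ = -71.18000°, λ = -11.99611°
Δφ = -9.3161°,  Δλ = -23.5167°
a = sin²(Δφ/2) + cos φ₁ cos φ₂ sin²(Δλ/2) = 0.012912
c = 2·arcsin(√a) = 0.227757 rad = 13.0495°
d = R·c = 6378 × 0.227757 = 1452.6 km

1452.6 km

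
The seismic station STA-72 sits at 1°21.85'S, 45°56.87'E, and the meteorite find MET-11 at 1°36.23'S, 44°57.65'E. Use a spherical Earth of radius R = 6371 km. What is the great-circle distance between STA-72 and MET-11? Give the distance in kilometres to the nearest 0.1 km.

112.9 km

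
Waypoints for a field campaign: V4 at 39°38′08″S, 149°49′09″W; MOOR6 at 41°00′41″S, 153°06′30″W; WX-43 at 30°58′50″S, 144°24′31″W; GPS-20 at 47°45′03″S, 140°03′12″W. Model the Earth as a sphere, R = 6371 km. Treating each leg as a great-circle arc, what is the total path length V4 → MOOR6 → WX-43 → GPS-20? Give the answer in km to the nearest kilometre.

3580 km

V4: φ = -39.63556°, λ = -149.81917°
MOOR6: φ = -41.01139°, λ = -153.10833°
WX-43: φ = -30.98056°, λ = -144.40861°
GPS-20: φ = -47.75083°, λ = -140.05333°
V4→MOOR6: c = 0.049917 rad, d = 318.02 km
MOOR6→WX-43: c = 0.213615 rad, d = 1360.94 km
WX-43→GPS-20: c = 0.298411 rad, d = 1901.18 km
Total = 318.02 + 1360.94 + 1901.18 = 3580.14 km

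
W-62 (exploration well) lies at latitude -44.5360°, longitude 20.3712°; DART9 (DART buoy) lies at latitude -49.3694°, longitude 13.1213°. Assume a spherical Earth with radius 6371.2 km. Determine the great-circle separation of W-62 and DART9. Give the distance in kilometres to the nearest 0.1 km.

768.6 km

Δφ = -4.8334°,  Δλ = -7.2499°
a = sin²(Δφ/2) + cos φ₁ cos φ₂ sin²(Δλ/2) = 0.003634
c = 2·arcsin(√a) = 0.120630 rad = 6.9116°
d = R·c = 6371.2 × 0.120630 = 768.6 km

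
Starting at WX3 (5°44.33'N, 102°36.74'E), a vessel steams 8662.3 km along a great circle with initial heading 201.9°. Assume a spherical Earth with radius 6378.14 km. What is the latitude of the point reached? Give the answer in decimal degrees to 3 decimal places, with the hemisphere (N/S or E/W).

WX3: φ = +5.73883°, λ = +102.61233°
δ = d/R = 8662.3/6378.14 = 1.358123 rad
φ₂ = arcsin(sin φ₁ cos δ + cos φ₁ sin δ cos θ)
   = arcsin(0.09999·0.21107 + 0.99499·0.97747·-0.92784) = -61.79723°
λ₂ = λ₁ + atan2(sin θ sin δ cos φ₁, cos δ − sin φ₁ sin φ₂) = 52.12761°

61.797°S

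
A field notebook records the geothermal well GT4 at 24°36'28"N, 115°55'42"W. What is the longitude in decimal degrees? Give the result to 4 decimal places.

115.9283°W

115° + 55′/60 + 42″/3600 = 115 + 0.91667 + 0.01167 = 115.9283°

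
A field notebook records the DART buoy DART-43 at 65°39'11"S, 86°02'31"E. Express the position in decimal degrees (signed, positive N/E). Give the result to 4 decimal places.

-65.6531°, +86.0419°

lat: 65.6531° S → -65.6531°
lon: 86.0419° E → +86.0419°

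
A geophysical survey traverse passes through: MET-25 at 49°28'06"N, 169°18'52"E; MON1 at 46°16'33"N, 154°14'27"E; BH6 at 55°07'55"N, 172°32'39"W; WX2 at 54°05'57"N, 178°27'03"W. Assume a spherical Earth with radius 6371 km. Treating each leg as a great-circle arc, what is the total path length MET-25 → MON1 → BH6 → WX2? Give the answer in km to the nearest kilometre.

MET-25: φ = +49.46833°, λ = +169.31444°
MON1: φ = +46.27583°, λ = +154.24083°
BH6: φ = +55.13194°, λ = -172.54417°
WX2: φ = +54.09917°, λ = -178.45083°
MET-25→MON1: c = 0.184692 rad, d = 1176.67 km
MON1→BH6: c = 0.393638 rad, d = 2507.87 km
BH6→WX2: c = 0.062336 rad, d = 397.14 km
Total = 1176.67 + 2507.87 + 397.14 = 4081.68 km

4082 km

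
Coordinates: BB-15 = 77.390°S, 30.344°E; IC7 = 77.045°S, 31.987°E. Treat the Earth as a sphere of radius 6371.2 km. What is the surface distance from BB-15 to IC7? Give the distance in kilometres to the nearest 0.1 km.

55.7 km

Δφ = 0.3450°,  Δλ = 1.6430°
a = sin²(Δφ/2) + cos φ₁ cos φ₂ sin²(Δλ/2) = 0.000019
c = 2·arcsin(√a) = 0.008746 rad = 0.5011°
d = R·c = 6371.2 × 0.008746 = 55.7 km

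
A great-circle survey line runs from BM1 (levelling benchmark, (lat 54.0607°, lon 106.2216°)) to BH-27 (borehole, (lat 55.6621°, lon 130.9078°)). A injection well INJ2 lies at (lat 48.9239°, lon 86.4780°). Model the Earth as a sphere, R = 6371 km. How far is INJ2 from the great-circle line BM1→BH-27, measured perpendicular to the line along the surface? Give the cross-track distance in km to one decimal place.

45.2 km

δ₁₃ = central angle BM1→INJ2 = 0.231545 rad  (haversine)
θ₁₃ = bearing BM1→INJ2 = 255.293°,  θ₁₂ = bearing BM1→BH-27 = 73.522°
dₓₜ = R·arcsin(sin δ₁₃ · sin(θ₁₃ − θ₁₂)) = 6371·arcsin(0.22948·sin(181.771°)) = -45.174 km
|dₓₜ| = 45.174 km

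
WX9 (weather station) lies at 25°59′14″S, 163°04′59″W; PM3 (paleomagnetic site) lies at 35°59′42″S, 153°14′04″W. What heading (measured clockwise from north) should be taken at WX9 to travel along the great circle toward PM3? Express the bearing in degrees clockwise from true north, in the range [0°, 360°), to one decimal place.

142.3°

WX9: φ = -25.98722°, λ = -163.08306°
PM3: φ = -35.99500°, λ = -153.23444°
Δλ = 9.8486°
y = sin Δλ · cos φ₂ = 0.138387
x = cos φ₁ sin φ₂ − sin φ₁ cos φ₂ cos Δλ = -0.179006
θ = atan2(y, x) = 142.2928° → 142.2928° (mod 360°)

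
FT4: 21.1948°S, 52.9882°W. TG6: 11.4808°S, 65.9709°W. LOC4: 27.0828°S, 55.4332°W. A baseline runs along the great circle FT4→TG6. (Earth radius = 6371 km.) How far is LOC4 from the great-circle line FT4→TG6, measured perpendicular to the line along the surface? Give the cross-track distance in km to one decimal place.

δ₁₃ = central angle FT4→LOC4 = 0.109886 rad  (haversine)
θ₁₃ = bearing FT4→LOC4 = 200.264°,  θ₁₂ = bearing FT4→TG6 = 305.952°
dₓₜ = R·arcsin(sin δ₁₃ · sin(θ₁₃ − θ₁₂)) = 6371·arcsin(0.10966·sin(-105.687°)) = -673.907 km
|dₓₜ| = 673.907 km

673.9 km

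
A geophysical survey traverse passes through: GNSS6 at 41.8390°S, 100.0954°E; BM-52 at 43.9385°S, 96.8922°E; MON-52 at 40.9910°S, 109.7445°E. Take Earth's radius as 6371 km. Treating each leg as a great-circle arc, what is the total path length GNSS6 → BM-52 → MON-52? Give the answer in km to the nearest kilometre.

GNSS6→BM-52: c = 0.054952 rad, d = 350.10 km
BM-52→MON-52: c = 0.173075 rad, d = 1102.66 km
Total = 350.10 + 1102.66 = 1452.76 km

1453 km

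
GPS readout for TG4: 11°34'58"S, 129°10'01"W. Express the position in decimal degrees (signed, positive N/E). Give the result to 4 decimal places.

lat: 11.5828° S → -11.5828°
lon: 129.1669° W → -129.1669°

-11.5828°, -129.1669°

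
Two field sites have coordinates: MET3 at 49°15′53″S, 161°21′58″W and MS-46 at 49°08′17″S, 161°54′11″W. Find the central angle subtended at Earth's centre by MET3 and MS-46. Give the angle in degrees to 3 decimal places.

MET3: φ = -49.26472°, λ = -161.36611°
MS-46: φ = -49.13806°, λ = -161.90306°
Δφ = 0.1267°,  Δλ = -0.5369°
a = sin²(Δφ/2) + cos φ₁ cos φ₂ sin²(Δλ/2) = 0.000011
c = 2·arcsin(√a) = 0.006510 rad = 0.3730°

0.373°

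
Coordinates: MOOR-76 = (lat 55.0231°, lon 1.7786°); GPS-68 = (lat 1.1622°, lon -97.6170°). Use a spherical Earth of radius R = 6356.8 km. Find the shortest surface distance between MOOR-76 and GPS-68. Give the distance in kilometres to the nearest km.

10475 km

Δφ = -53.8609°,  Δλ = -99.3956°
a = sin²(Δφ/2) + cos φ₁ cos φ₂ sin²(Δλ/2) = 0.538472
c = 2·arcsin(√a) = 1.647816 rad = 94.4129°
d = R·c = 6356.8 × 1.647816 = 10474.8 km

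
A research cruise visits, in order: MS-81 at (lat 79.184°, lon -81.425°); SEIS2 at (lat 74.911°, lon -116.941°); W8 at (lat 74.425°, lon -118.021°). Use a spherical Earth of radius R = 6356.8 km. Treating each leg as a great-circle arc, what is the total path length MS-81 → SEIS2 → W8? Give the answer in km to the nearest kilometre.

1043 km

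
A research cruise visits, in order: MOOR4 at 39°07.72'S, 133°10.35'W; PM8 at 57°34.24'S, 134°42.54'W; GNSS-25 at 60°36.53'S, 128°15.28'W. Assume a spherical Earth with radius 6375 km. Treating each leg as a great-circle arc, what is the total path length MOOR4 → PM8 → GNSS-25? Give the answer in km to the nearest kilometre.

MOOR4: φ = -39.12867°, λ = -133.17250°
PM8: φ = -57.57067°, λ = -134.70900°
GNSS-25: φ = -60.60883°, λ = -128.25467°
MOOR4→PM8: c = 0.322346 rad, d = 2054.96 km
PM8→GNSS-25: c = 0.078425 rad, d = 499.96 km
Total = 2054.96 + 499.96 = 2554.91 km

2555 km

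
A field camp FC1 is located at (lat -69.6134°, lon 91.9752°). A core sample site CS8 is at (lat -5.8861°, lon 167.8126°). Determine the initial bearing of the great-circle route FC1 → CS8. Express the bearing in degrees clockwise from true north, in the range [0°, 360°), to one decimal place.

78.7°

Δλ = 75.8374°
y = sin Δλ · cos φ₂ = 0.964493
x = cos φ₁ sin φ₂ − sin φ₁ cos φ₂ cos Δλ = 0.192416
θ = atan2(y, x) = 78.7177° → 78.7177° (mod 360°)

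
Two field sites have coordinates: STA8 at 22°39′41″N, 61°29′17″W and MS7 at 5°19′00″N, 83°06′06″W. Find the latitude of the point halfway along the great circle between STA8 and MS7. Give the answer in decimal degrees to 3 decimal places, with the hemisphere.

STA8: φ = +22.66139°, λ = -61.48806°
MS7: φ = +5.31667°, λ = -83.10167°
Bx = cos φ₂ cos Δλ = 0.925689,  By = cos φ₂ sin Δλ = -0.366761
φₘ = atan2(sin φ₁ + sin φ₂, √((cos φ₁ + Bx)² + By²)) = 14.23107°
λₘ = λ₁ + atan2(By, cos φ₁ + Bx) = -72.71044°

14.231°N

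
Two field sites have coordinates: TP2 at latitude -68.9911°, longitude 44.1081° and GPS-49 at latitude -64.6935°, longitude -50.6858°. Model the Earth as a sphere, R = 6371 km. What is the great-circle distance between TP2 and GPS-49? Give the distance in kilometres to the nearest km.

Δφ = 4.2976°,  Δλ = -94.7939°
a = sin²(Δφ/2) + cos φ₁ cos φ₂ sin²(Δλ/2) = 0.084435
c = 2·arcsin(√a) = 0.589658 rad = 33.7849°
d = R·c = 6371 × 0.589658 = 3756.7 km

3757 km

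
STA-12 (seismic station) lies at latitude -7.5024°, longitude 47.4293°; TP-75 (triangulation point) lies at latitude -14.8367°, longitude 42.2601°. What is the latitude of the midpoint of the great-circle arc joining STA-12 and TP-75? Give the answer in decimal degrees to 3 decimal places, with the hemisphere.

11.181°S

Bx = cos φ₂ cos Δλ = 0.962728,  By = cos φ₂ sin Δλ = -0.087093
φₘ = atan2(sin φ₁ + sin φ₂, √((cos φ₁ + Bx)² + By²)) = -11.18064°
λₘ = λ₁ + atan2(By, cos φ₁ + Bx) = 44.87743°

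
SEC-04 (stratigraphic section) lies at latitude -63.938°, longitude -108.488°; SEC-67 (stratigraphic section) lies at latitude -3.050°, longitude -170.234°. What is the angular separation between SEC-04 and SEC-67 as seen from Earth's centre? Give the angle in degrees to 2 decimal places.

75.20°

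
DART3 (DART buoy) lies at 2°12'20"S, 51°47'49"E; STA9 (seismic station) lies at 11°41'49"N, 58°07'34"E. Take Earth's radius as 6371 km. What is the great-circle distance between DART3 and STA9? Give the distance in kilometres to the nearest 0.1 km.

1696.8 km

DART3: φ = -2.20556°, λ = +51.79694°
STA9: φ = +11.69694°, λ = +58.12611°
Δφ = 13.9025°,  Δλ = 6.3292°
a = sin²(Δφ/2) + cos φ₁ cos φ₂ sin²(Δλ/2) = 0.017629
c = 2·arcsin(√a) = 0.266335 rad = 15.2599°
d = R·c = 6371 × 0.266335 = 1696.8 km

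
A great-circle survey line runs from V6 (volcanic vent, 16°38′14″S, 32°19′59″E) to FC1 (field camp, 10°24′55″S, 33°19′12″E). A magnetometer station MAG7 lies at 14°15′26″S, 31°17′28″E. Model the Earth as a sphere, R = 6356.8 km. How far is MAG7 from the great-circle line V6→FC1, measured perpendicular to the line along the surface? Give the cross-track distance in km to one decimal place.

151.4 km

V6: φ = -16.63722°, λ = +32.33306°
FC1: φ = -10.41528°, λ = +33.32000°
MAG7: φ = -14.25722°, λ = +31.29111°
δ₁₃ = central angle V6→MAG7 = 0.045085 rad  (haversine)
θ₁₃ = bearing V6→MAG7 = 336.981°,  θ₁₂ = bearing V6→FC1 = 8.887°
dₓₜ = R·arcsin(sin δ₁₃ · sin(θ₁₃ − θ₁₂)) = 6356.8·arcsin(0.04507·sin(328.093°)) = -151.441 km
|dₓₜ| = 151.441 km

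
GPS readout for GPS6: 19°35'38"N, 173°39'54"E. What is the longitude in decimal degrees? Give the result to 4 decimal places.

173.6650°E

173° + 39′/60 + 54″/3600 = 173 + 0.65000 + 0.01500 = 173.6650°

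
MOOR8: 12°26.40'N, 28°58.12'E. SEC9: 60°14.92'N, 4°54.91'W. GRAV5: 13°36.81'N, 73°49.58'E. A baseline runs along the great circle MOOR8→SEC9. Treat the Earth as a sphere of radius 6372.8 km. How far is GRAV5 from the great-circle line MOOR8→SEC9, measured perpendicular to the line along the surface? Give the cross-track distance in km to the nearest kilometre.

4696 km

MOOR8: φ = +12.44000°, λ = +28.96867°
SEC9: φ = +60.24867°, λ = -4.91517°
GRAV5: φ = +13.61350°, λ = +73.82633°
δ₁₃ = central angle MOOR8→GRAV5 = 0.761975 rad  (haversine)
θ₁₃ = bearing MOOR8→GRAV5 = 83.226°,  θ₁₂ = bearing MOOR8→SEC9 = 339.975°
dₓₜ = R·arcsin(sin δ₁₃ · sin(θ₁₃ − θ₁₂)) = 6372.8·arcsin(0.69035·sin(-256.749°)) = 4695.906 km
|dₓₜ| = 4695.906 km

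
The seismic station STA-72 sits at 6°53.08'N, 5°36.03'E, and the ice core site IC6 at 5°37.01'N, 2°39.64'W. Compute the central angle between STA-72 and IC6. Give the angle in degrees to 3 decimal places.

STA-72: φ = +6.88467°, λ = +5.60050°
IC6: φ = +5.61683°, λ = -2.66067°
Δφ = -1.2678°,  Δλ = -8.2612°
a = sin²(Δφ/2) + cos φ₁ cos φ₂ sin²(Δλ/2) = 0.005249
c = 2·arcsin(√a) = 0.145021 rad = 8.3091°

8.309°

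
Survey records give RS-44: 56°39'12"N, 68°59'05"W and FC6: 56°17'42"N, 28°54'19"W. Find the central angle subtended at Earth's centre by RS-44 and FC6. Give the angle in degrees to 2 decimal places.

21.82°

RS-44: φ = +56.65333°, λ = -68.98472°
FC6: φ = +56.29500°, λ = -28.90528°
Δφ = -0.3583°,  Δλ = 40.0794°
a = sin²(Δφ/2) + cos φ₁ cos φ₂ sin²(Δλ/2) = 0.035829
c = 2·arcsin(√a) = 0.380867 rad = 21.8221°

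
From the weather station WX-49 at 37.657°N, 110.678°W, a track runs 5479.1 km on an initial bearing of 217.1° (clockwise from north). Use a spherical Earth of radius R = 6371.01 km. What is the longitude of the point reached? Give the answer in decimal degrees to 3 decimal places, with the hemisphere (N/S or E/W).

137.975°W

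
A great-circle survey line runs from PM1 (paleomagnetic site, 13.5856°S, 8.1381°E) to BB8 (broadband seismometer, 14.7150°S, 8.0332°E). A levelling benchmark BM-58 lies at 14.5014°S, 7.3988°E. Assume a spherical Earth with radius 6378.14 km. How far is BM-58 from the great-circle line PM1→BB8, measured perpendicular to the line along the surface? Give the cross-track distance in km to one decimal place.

70.2 km

δ₁₃ = central angle PM1→BM-58 = 0.020302 rad  (haversine)
θ₁₃ = bearing PM1→BM-58 = 217.977°,  θ₁₂ = bearing PM1→BB8 = 185.134°
dₓₜ = R·arcsin(sin δ₁₃ · sin(θ₁₃ − θ₁₂)) = 6378.14·arcsin(0.02030·sin(32.843°)) = 70.224 km
|dₓₜ| = 70.224 km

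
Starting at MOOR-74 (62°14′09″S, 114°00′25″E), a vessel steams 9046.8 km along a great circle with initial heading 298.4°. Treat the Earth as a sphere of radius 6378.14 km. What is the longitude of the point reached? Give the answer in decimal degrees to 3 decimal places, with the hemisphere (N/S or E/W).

MOOR-74: φ = -62.23583°, λ = +114.00694°
δ = d/R = 9046.8/6378.14 = 1.418407 rad
φ₂ = arcsin(sin φ₁ cos δ + cos φ₁ sin δ cos θ)
   = arcsin(-0.88487·0.15180 + 0.46583·0.98841·0.47562) = 4.85707°
λ₂ = λ₁ + atan2(sin θ sin δ cos φ₁, cos δ − sin φ₁ sin φ₂) = 53.24616°

53.246°E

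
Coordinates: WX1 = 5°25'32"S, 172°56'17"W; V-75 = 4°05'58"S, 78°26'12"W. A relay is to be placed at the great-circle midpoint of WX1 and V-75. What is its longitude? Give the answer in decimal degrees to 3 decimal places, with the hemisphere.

125.628°W

WX1: φ = -5.42556°, λ = -172.93806°
V-75: φ = -4.09944°, λ = -78.43667°
Bx = cos φ₂ cos Δλ = -0.078282,  By = cos φ₂ sin Δλ = 0.994365
φₘ = atan2(sin φ₁ + sin φ₂, √((cos φ₁ + Bx)² + By²)) = -6.99734°
λₘ = λ₁ + atan2(By, cos φ₁ + Bx) = -125.62760°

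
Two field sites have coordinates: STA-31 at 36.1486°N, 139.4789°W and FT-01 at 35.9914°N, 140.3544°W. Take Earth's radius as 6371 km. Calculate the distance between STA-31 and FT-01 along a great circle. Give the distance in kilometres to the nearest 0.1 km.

80.6 km

Δφ = -0.1572°,  Δλ = -0.8755°
a = sin²(Δφ/2) + cos φ₁ cos φ₂ sin²(Δλ/2) = 0.000040
c = 2·arcsin(√a) = 0.012652 rad = 0.7249°
d = R·c = 6371 × 0.012652 = 80.6 km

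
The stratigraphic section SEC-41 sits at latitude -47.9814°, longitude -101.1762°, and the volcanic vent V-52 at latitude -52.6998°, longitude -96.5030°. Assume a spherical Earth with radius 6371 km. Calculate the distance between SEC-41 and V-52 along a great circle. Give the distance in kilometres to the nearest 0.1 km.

Δφ = -4.7184°,  Δλ = 4.6732°
a = sin²(Δφ/2) + cos φ₁ cos φ₂ sin²(Δλ/2) = 0.002369
c = 2·arcsin(√a) = 0.097378 rad = 5.5793°
d = R·c = 6371 × 0.097378 = 620.4 km

620.4 km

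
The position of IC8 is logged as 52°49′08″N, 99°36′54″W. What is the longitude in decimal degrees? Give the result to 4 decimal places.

99.6150°W

99° + 36′/60 + 54″/3600 = 99 + 0.60000 + 0.01500 = 99.6150°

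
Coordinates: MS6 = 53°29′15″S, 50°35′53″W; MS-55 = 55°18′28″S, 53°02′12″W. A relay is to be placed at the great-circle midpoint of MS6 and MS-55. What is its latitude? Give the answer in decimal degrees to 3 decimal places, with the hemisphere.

MS6: φ = -53.48750°, λ = -50.59806°
MS-55: φ = -55.30778°, λ = -53.03667°
Bx = cos φ₂ cos Δλ = 0.568652,  By = cos φ₂ sin Δλ = -0.024217
φₘ = atan2(sin φ₁ + sin φ₂, √((cos φ₁ + Bx)² + By²)) = -54.40378°
λₘ = λ₁ + atan2(By, cos φ₁ + Bx) = -51.79030°

54.404°S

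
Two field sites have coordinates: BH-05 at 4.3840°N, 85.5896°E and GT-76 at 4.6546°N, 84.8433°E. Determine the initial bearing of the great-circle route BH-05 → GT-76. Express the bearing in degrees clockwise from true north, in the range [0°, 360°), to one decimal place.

290.0°

Δλ = -0.7463°
y = sin Δλ · cos φ₂ = -0.012982
x = cos φ₁ sin φ₂ − sin φ₁ cos φ₂ cos Δλ = 0.004729
θ = atan2(y, x) = -69.9836° → 290.0164° (mod 360°)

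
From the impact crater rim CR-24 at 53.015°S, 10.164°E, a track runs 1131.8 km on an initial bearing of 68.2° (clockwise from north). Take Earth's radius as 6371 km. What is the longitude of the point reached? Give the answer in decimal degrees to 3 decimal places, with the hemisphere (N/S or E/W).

δ = d/R = 1131.8/6371 = 0.177649 rad
φ₂ = arcsin(sin φ₁ cos δ + cos φ₁ sin δ cos θ)
   = arcsin(-0.79879·0.98426 + 0.60161·0.17672·0.37137) = -48.30879°
λ₂ = λ₁ + atan2(sin θ sin δ cos φ₁, cos δ − sin φ₁ sin φ₂) = 24.44579°

24.446°E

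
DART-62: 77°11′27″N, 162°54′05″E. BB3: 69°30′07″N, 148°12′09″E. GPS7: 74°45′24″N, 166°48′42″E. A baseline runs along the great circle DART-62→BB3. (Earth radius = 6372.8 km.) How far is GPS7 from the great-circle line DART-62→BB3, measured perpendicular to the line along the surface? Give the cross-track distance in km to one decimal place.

DART-62: φ = +77.19083°, λ = +162.90139°
BB3: φ = +69.50194°, λ = +148.20250°
GPS7: φ = +74.75667°, λ = +166.81167°
δ₁₃ = central angle DART-62→GPS7 = 0.045567 rad  (haversine)
θ₁₃ = bearing DART-62→GPS7 = 156.821°,  θ₁₂ = bearing DART-62→BB3 = 215.928°
dₓₜ = R·arcsin(sin δ₁₃ · sin(θ₁₃ − θ₁₂)) = 6372.8·arcsin(0.04555·sin(-59.107°)) = -249.172 km
|dₓₜ| = 249.172 km

249.2 km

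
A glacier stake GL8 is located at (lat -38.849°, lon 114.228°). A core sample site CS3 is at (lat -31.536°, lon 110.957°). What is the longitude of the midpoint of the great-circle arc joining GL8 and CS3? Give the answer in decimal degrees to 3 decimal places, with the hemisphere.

112.519°E

Bx = cos φ₂ cos Δλ = 0.850923,  By = cos φ₂ sin Δλ = -0.048632
φₘ = atan2(sin φ₁ + sin φ₂, √((cos φ₁ + Bx)² + By²)) = -35.20347°
λₘ = λ₁ + atan2(By, cos φ₁ + Bx) = 112.51877°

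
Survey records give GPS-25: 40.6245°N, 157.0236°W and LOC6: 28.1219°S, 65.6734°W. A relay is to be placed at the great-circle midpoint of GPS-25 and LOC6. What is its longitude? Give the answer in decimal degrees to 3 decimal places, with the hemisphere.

106.962°W

Bx = cos φ₂ cos Δλ = -0.020782,  By = cos φ₂ sin Δλ = 0.881702
φₘ = atan2(sin φ₁ + sin φ₂, √((cos φ₁ + Bx)² + By²)) = 8.88417°
λₘ = λ₁ + atan2(By, cos φ₁ + Bx) = -106.96160°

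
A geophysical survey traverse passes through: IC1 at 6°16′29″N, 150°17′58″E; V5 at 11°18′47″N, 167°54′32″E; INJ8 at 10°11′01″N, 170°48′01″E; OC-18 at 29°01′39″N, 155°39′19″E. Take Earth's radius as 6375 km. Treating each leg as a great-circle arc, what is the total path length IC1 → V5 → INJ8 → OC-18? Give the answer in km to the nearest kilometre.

4979 km

IC1: φ = +6.27472°, λ = +150.29944°
V5: φ = +11.31306°, λ = +167.90889°
INJ8: φ = +10.18361°, λ = +170.80028°
OC-18: φ = +29.02750°, λ = +155.65528°
IC1→V5: c = 0.316075 rad, d = 2014.98 km
V5→INJ8: c = 0.053353 rad, d = 340.13 km
INJ8→OC-18: c = 0.411527 rad, d = 2623.48 km
Total = 2014.98 + 340.13 + 2623.48 = 4978.59 km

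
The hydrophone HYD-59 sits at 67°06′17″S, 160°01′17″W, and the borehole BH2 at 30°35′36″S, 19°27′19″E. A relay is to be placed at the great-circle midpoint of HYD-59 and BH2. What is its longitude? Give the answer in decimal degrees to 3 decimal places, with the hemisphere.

HYD-59: φ = -67.10472°, λ = -160.02139°
BH2: φ = -30.59333°, λ = +19.45528°
Bx = cos φ₂ cos Δλ = -0.860765,  By = cos φ₂ sin Δλ = 0.007862
φₘ = atan2(sin φ₁ + sin φ₂, √((cos φ₁ + Bx)² + By²)) = -71.74324°
λₘ = λ₁ + atan2(By, cos φ₁ + Bx) = 19.02372°

19.024°E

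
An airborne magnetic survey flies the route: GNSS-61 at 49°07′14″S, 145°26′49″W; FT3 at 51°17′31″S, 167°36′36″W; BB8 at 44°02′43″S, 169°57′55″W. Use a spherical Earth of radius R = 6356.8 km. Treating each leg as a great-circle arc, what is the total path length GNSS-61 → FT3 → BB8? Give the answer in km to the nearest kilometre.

2409 km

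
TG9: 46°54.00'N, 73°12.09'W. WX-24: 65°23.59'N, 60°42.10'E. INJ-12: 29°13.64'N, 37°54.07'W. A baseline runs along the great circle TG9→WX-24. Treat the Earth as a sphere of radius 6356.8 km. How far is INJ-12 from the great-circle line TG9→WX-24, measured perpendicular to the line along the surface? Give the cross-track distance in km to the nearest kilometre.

TG9: φ = +46.90000°, λ = -73.20150°
WX-24: φ = +65.39317°, λ = +60.70167°
INJ-12: φ = +29.22733°, λ = -37.90117°
δ₁₃ = central angle TG9→INJ-12 = 0.567644 rad  (haversine)
θ₁₃ = bearing TG9→INJ-12 = 110.287°,  θ₁₂ = bearing TG9→WX-24 = 19.828°
dₓₜ = R·arcsin(sin δ₁₃ · sin(θ₁₃ − θ₁₂)) = 6356.8·arcsin(0.53765·sin(90.460°)) = 3608.270 km
|dₓₜ| = 3608.270 km

3608 km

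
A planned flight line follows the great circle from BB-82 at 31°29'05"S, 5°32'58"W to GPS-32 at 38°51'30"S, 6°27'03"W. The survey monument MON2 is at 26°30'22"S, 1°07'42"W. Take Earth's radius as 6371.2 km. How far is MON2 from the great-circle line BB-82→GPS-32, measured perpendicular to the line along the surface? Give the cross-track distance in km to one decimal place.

386.1 km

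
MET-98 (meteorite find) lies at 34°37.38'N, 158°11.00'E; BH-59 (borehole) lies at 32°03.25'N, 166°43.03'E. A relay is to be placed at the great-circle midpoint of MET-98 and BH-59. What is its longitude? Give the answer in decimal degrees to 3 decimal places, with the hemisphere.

162.513°E

MET-98: φ = +34.62300°, λ = +158.18333°
BH-59: φ = +32.05417°, λ = +166.71717°
Bx = cos φ₂ cos Δλ = 0.838163,  By = cos φ₂ sin Δλ = 0.125770
φₘ = atan2(sin φ₁ + sin φ₂, √((cos φ₁ + Bx)² + By²)) = 33.41162°
λₘ = λ₁ + atan2(By, cos φ₁ + Bx) = 162.51330°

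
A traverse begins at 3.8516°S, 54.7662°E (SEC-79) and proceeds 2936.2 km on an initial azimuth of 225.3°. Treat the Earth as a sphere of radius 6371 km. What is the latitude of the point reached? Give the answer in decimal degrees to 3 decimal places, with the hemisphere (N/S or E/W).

21.856°S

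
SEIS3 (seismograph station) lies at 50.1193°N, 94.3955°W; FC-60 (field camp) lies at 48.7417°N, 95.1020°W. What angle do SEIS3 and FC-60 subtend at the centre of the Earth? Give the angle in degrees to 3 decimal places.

1.452°

Δφ = -1.3776°,  Δλ = -0.7065°
a = sin²(Δφ/2) + cos φ₁ cos φ₂ sin²(Δλ/2) = 0.000161
c = 2·arcsin(√a) = 0.025345 rad = 1.4522°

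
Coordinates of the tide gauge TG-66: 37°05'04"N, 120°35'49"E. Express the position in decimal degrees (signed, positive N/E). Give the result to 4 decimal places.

lat: 37.0844° N → +37.0844°
lon: 120.5969° E → +120.5969°

+37.0844°, +120.5969°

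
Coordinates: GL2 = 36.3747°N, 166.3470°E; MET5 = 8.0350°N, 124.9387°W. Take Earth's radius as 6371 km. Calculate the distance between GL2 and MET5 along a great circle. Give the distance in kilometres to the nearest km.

7577 km

Δφ = -28.3397°,  Δλ = 68.7143°
a = sin²(Δφ/2) + cos φ₁ cos φ₂ sin²(Δλ/2) = 0.313843
c = 2·arcsin(√a) = 1.189295 rad = 68.1416°
d = R·c = 6371 × 1.189295 = 7577.0 km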